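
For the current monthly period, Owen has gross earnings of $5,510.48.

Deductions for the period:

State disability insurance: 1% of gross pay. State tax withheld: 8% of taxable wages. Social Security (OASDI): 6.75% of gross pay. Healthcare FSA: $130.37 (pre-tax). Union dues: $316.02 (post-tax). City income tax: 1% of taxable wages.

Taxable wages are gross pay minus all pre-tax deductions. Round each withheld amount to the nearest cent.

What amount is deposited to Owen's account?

Healthcare FSA: $130.37
Taxable wages = $5,510.48 − $130.37 = $5,380.11
City income tax: $5,380.11 × 0.01 = $53.80
State tax withheld: $5,380.11 × 0.08 = $430.41
Social Security (OASDI): $5,510.48 × 0.0675 = $371.96
State disability insurance: $5,510.48 × 0.01 = $55.10
Union dues: $316.02
Total deductions = $130.37 + $53.80 + $430.41 + $371.96 + $55.10 + $316.02 = $1,357.66
Net pay = $5,510.48 − $1,357.66 = $4,152.82

$4,152.82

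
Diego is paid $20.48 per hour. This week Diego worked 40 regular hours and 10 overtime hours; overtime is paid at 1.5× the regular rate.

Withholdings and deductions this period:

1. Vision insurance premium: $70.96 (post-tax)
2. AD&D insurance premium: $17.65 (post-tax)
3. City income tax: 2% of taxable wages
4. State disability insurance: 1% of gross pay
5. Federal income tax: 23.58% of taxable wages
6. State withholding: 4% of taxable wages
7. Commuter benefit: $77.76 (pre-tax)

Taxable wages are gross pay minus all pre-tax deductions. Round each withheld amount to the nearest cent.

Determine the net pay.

Regular pay: 40 × $20.48 = $819.20
Overtime pay: 10 × $20.48 × 1.5 = $307.20
Gross pay = $819.20 + $307.20 = $1,126.40
Commuter benefit: $77.76
Taxable wages = $1,126.40 − $77.76 = $1,048.64
City income tax: $1,048.64 × 0.02 = $20.97
Federal income tax: $1,048.64 × 0.2358 = $247.27
State withholding: $1,048.64 × 0.04 = $41.95
State disability insurance: $1,126.40 × 0.01 = $11.26
Vision insurance premium: $70.96
AD&D insurance premium: $17.65
Total deductions = $77.76 + $20.97 + $247.27 + $41.95 + $11.26 + $70.96 + $17.65 = $487.82
Net pay = $1,126.40 − $487.82 = $638.58

$638.58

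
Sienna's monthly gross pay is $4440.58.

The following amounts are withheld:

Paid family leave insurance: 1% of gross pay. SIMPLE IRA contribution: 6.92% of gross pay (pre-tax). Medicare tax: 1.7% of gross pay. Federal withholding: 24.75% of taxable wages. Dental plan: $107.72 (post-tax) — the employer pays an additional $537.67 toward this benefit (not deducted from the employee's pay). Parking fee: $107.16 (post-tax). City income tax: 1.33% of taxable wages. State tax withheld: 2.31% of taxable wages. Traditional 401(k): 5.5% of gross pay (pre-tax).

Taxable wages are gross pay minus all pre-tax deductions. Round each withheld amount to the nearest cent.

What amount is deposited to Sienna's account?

$2450.18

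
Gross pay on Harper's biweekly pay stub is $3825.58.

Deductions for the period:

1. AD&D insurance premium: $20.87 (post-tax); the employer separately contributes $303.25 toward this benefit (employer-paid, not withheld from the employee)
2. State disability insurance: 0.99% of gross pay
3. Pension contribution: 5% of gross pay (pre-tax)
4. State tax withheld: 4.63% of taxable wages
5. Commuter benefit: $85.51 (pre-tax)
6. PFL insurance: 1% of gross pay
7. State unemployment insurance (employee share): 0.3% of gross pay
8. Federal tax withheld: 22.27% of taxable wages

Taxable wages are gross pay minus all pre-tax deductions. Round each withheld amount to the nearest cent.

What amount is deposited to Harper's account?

Commuter benefit: $85.51
Pension contribution: $3825.58 × 0.05 = $191.28
Pre-tax total = $85.51 + $191.28 = $276.79
Taxable wages = $3825.58 − $276.79 = $3548.79
Federal tax withheld: $3548.79 × 0.2227 = $790.32
State tax withheld: $3548.79 × 0.0463 = $164.31
PFL insurance: $3825.58 × 0.01 = $38.26
State disability insurance: $3825.58 × 0.0099 = $37.87
State unemployment insurance (employee share): $3825.58 × 0.003 = $11.48
AD&D insurance premium: $20.87
(Employer's $303.25 toward AD&D insurance premium is not withheld from the employee.)
Total deductions = $85.51 + $191.28 + $790.32 + $164.31 + $38.26 + $37.87 + $11.48 + $20.87 = $1339.90
Net pay = $3825.58 − $1339.90 = $2485.68

$2485.68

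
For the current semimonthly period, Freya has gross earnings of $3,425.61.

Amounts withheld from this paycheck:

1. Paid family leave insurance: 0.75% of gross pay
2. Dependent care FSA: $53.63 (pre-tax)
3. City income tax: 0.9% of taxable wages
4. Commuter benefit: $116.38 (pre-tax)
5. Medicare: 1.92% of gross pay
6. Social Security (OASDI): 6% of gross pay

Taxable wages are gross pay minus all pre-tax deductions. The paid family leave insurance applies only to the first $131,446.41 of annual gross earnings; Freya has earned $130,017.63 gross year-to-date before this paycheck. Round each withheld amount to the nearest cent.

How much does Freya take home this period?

Commuter benefit: $116.38
Dependent care FSA: $53.63
Pre-tax total = $116.38 + $53.63 = $170.01
Taxable wages = $3,425.61 − $170.01 = $3,255.60
City income tax: $3,255.60 × 0.009 = $29.30
Paid family leave insurance: only $131,446.41 − $130,017.63 = $1,428.78 of this check is subject → $1,428.78 × 0.0075 = $10.72
Social Security (OASDI): $3,425.61 × 0.06 = $205.54
Medicare: $3,425.61 × 0.0192 = $65.77
Total deductions = $116.38 + $53.63 + $29.30 + $10.72 + $205.54 + $65.77 = $481.34
Net pay = $3,425.61 − $481.34 = $2,944.27

$2,944.27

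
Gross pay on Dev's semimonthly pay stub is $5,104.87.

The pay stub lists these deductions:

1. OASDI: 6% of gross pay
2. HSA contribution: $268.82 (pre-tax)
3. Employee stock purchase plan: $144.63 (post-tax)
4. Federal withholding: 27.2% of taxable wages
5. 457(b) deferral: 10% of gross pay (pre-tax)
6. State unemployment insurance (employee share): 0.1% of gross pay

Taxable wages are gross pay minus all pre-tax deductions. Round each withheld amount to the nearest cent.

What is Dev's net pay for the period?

HSA contribution: $268.82
457(b) deferral: $5,104.87 × 0.1 = $510.49
Pre-tax total = $268.82 + $510.49 = $779.31
Taxable wages = $5,104.87 − $779.31 = $4,325.56
Federal withholding: $4,325.56 × 0.272 = $1,176.55
OASDI: $5,104.87 × 0.06 = $306.29
State unemployment insurance (employee share): $5,104.87 × 0.001 = $5.10
Employee stock purchase plan: $144.63
Total deductions = $268.82 + $510.49 + $1,176.55 + $306.29 + $5.10 + $144.63 = $2,411.88
Net pay = $5,104.87 − $2,411.88 = $2,692.99

$2,692.99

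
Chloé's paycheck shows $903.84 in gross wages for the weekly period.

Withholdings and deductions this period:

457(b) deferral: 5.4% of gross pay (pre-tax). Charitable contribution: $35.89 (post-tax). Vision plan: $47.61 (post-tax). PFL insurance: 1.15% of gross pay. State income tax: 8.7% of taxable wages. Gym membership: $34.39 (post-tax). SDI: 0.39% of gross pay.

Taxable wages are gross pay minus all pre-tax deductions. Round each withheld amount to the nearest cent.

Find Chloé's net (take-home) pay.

457(b) deferral: $903.84 × 0.054 = $48.81
Taxable wages = $903.84 − $48.81 = $855.03
State income tax: $855.03 × 0.087 = $74.39
SDI: $903.84 × 0.0039 = $3.52
PFL insurance: $903.84 × 0.0115 = $10.39
Vision plan: $47.61
Gym membership: $34.39
Charitable contribution: $35.89
Total deductions = $48.81 + $74.39 + $3.52 + $10.39 + $47.61 + $34.39 + $35.89 = $255.00
Net pay = $903.84 − $255.00 = $648.84

$648.84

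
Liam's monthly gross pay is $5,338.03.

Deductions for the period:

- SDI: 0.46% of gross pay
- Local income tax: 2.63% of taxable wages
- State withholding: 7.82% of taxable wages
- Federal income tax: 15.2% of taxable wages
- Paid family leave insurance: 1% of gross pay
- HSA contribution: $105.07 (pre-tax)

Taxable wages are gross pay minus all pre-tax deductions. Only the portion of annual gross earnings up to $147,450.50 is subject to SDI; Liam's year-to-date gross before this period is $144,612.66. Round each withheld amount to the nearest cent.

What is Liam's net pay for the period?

$3,824.27

HSA contribution: $105.07
Taxable wages = $5,338.03 − $105.07 = $5,232.96
Federal income tax: $5,232.96 × 0.152 = $795.41
State withholding: $5,232.96 × 0.0782 = $409.22
Local income tax: $5,232.96 × 0.0263 = $137.63
Paid family leave insurance: $5,338.03 × 0.01 = $53.38
SDI: only $147,450.50 − $144,612.66 = $2,837.84 of this check is subject → $2,837.84 × 0.0046 = $13.05
Total deductions = $105.07 + $795.41 + $409.22 + $137.63 + $53.38 + $13.05 = $1,513.76
Net pay = $5,338.03 − $1,513.76 = $3,824.27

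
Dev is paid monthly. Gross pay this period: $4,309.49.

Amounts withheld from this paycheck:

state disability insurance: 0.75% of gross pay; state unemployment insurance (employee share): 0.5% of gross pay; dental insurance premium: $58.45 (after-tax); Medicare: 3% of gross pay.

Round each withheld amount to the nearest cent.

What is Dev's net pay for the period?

$4,067.89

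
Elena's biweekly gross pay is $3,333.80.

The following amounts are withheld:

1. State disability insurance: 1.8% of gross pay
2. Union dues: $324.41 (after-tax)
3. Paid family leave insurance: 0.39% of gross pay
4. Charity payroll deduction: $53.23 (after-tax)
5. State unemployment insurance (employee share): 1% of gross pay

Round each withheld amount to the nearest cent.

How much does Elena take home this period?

$2,849.81

State unemployment insurance (employee share): $3,333.80 × 0.01 = $33.34
State disability insurance: $3,333.80 × 0.018 = $60.01
Paid family leave insurance: $3,333.80 × 0.0039 = $13.00
Charity payroll deduction: $53.23
Union dues: $324.41
Total deductions = $33.34 + $60.01 + $13.00 + $53.23 + $324.41 = $483.99
Net pay = $3,333.80 − $483.99 = $2,849.81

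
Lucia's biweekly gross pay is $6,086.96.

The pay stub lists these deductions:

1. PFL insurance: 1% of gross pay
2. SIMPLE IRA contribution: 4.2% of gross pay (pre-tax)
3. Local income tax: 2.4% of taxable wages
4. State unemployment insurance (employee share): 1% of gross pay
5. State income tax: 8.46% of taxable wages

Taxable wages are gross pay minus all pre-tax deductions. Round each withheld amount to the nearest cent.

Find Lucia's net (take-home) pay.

$5,076.29

SIMPLE IRA contribution: $6,086.96 × 0.042 = $255.65
Taxable wages = $6,086.96 − $255.65 = $5,831.31
State income tax: $5,831.31 × 0.0846 = $493.33
Local income tax: $5,831.31 × 0.024 = $139.95
PFL insurance: $6,086.96 × 0.01 = $60.87
State unemployment insurance (employee share): $6,086.96 × 0.01 = $60.87
Total deductions = $255.65 + $493.33 + $139.95 + $60.87 + $60.87 = $1,010.67
Net pay = $6,086.96 − $1,010.67 = $5,076.29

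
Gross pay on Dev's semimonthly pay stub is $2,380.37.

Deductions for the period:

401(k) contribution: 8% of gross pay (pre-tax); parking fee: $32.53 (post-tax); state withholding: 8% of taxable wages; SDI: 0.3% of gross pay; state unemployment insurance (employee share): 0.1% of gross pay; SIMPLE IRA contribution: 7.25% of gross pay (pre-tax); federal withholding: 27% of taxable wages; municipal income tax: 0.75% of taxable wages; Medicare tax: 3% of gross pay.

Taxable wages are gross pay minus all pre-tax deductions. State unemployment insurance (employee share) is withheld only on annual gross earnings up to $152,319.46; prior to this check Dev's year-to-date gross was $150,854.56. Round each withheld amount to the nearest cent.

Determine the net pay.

401(k) contribution: $2,380.37 × 0.08 = $190.43
SIMPLE IRA contribution: $2,380.37 × 0.0725 = $172.58
Pre-tax total = $190.43 + $172.58 = $363.01
Taxable wages = $2,380.37 − $363.01 = $2,017.36
Federal withholding: $2,017.36 × 0.27 = $544.69
State withholding: $2,017.36 × 0.08 = $161.39
Municipal income tax: $2,017.36 × 0.0075 = $15.13
SDI: $2,380.37 × 0.003 = $7.14
Medicare tax: $2,380.37 × 0.03 = $71.41
State unemployment insurance (employee share): only $152,319.46 − $150,854.56 = $1,464.90 of this check is subject → $1,464.90 × 0.001 = $1.46
Parking fee: $32.53
Total deductions = $190.43 + $172.58 + $544.69 + $161.39 + $15.13 + $7.14 + $71.41 + $1.46 + $32.53 = $1,196.76
Net pay = $2,380.37 − $1,196.76 = $1,183.61

$1,183.61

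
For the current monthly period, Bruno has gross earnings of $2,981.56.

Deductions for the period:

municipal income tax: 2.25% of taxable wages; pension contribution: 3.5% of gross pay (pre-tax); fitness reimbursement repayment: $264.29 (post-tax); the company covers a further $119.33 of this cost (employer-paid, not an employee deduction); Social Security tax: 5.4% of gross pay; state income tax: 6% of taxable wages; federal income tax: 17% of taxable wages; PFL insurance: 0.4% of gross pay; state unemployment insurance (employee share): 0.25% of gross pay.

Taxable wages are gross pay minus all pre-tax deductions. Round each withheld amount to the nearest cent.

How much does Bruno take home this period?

$1,706.04

Pension contribution: $2,981.56 × 0.035 = $104.35
Taxable wages = $2,981.56 − $104.35 = $2,877.21
Municipal income tax: $2,877.21 × 0.0225 = $64.74
State income tax: $2,877.21 × 0.06 = $172.63
Federal income tax: $2,877.21 × 0.17 = $489.13
State unemployment insurance (employee share): $2,981.56 × 0.0025 = $7.45
Social Security tax: $2,981.56 × 0.054 = $161.00
PFL insurance: $2,981.56 × 0.004 = $11.93
Fitness reimbursement repayment: $264.29
(Employer's $119.33 toward fitness reimbursement repayment is not withheld from the employee.)
Total deductions = $104.35 + $64.74 + $172.63 + $489.13 + $7.45 + $161.00 + $11.93 + $264.29 = $1,275.52
Net pay = $2,981.56 − $1,275.52 = $1,706.04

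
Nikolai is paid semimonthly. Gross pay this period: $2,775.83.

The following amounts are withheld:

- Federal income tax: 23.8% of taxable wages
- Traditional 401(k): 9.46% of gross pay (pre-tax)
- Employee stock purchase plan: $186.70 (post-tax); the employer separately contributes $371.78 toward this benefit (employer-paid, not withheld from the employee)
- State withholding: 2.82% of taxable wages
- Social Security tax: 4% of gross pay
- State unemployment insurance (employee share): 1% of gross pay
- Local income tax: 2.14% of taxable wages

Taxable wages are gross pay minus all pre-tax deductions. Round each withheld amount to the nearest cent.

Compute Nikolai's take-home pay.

Traditional 401(k): $2,775.83 × 0.0946 = $262.59
Taxable wages = $2,775.83 − $262.59 = $2,513.24
Local income tax: $2,513.24 × 0.0214 = $53.78
Federal income tax: $2,513.24 × 0.238 = $598.15
State withholding: $2,513.24 × 0.0282 = $70.87
Social Security tax: $2,775.83 × 0.04 = $111.03
State unemployment insurance (employee share): $2,775.83 × 0.01 = $27.76
Employee stock purchase plan: $186.70
(Employer's $371.78 toward employee stock purchase plan is not withheld from the employee.)
Total deductions = $262.59 + $53.78 + $598.15 + $70.87 + $111.03 + $27.76 + $186.70 = $1,310.88
Net pay = $2,775.83 − $1,310.88 = $1,464.95

$1,464.95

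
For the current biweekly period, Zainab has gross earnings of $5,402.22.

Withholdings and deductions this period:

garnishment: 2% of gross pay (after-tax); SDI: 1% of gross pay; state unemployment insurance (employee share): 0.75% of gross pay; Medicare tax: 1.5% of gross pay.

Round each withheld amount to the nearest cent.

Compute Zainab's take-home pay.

Medicare tax: $5,402.22 × 0.015 = $81.03
SDI: $5,402.22 × 0.01 = $54.02
State unemployment insurance (employee share): $5,402.22 × 0.0075 = $40.52
Garnishment: $5,402.22 × 0.02 = $108.04
Total deductions = $81.03 + $54.02 + $40.52 + $108.04 = $283.61
Net pay = $5,402.22 − $283.61 = $5,118.61

$5,118.61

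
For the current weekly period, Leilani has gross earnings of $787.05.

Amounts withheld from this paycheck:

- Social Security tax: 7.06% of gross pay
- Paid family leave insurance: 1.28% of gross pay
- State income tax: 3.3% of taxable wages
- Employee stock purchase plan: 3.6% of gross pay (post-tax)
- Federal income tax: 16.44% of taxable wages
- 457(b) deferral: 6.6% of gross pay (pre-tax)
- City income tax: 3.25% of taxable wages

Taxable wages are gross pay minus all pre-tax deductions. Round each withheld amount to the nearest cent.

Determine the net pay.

$472.13

457(b) deferral: $787.05 × 0.066 = $51.95
Taxable wages = $787.05 − $51.95 = $735.10
Federal income tax: $735.10 × 0.1644 = $120.85
State income tax: $735.10 × 0.033 = $24.26
City income tax: $735.10 × 0.0325 = $23.89
Paid family leave insurance: $787.05 × 0.0128 = $10.07
Social Security tax: $787.05 × 0.0706 = $55.57
Employee stock purchase plan: $787.05 × 0.036 = $28.33
Total deductions = $51.95 + $120.85 + $24.26 + $23.89 + $10.07 + $55.57 + $28.33 = $314.92
Net pay = $787.05 − $314.92 = $472.13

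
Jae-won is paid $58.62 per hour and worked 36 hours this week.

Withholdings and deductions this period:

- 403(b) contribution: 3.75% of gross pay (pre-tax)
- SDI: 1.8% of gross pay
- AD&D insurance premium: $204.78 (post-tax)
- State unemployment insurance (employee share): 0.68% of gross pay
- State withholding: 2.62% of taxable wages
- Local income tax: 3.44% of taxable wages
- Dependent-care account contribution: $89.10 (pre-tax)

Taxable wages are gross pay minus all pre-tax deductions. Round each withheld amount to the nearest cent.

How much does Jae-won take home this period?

$1,567.27

Gross pay: 36 × $58.62 = $2,110.32
Dependent-care account contribution: $89.10
403(b) contribution: $2,110.32 × 0.0375 = $79.14
Pre-tax total = $89.10 + $79.14 = $168.24
Taxable wages = $2,110.32 − $168.24 = $1,942.08
State withholding: $1,942.08 × 0.0262 = $50.88
Local income tax: $1,942.08 × 0.0344 = $66.81
State unemployment insurance (employee share): $2,110.32 × 0.0068 = $14.35
SDI: $2,110.32 × 0.018 = $37.99
AD&D insurance premium: $204.78
Total deductions = $89.10 + $79.14 + $50.88 + $66.81 + $14.35 + $37.99 + $204.78 = $543.05
Net pay = $2,110.32 − $543.05 = $1,567.27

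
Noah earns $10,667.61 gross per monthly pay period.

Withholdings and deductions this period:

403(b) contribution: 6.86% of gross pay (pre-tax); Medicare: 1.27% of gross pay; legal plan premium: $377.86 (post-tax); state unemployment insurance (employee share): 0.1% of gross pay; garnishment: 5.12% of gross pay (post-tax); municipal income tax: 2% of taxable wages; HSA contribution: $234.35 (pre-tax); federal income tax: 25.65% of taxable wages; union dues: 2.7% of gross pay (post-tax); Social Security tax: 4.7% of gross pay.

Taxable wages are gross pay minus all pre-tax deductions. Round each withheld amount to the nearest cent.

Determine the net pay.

$5,159.41

HSA contribution: $234.35
403(b) contribution: $10,667.61 × 0.0686 = $731.80
Pre-tax total = $234.35 + $731.80 = $966.15
Taxable wages = $10,667.61 − $966.15 = $9,701.46
Federal income tax: $9,701.46 × 0.2565 = $2,488.42
Municipal income tax: $9,701.46 × 0.02 = $194.03
State unemployment insurance (employee share): $10,667.61 × 0.001 = $10.67
Social Security tax: $10,667.61 × 0.047 = $501.38
Medicare: $10,667.61 × 0.0127 = $135.48
Garnishment: $10,667.61 × 0.0512 = $546.18
Union dues: $10,667.61 × 0.027 = $288.03
Legal plan premium: $377.86
Total deductions = $234.35 + $731.80 + $2,488.42 + $194.03 + $10.67 + $501.38 + $135.48 + $546.18 + $288.03 + $377.86 = $5,508.20
Net pay = $10,667.61 − $5,508.20 = $5,159.41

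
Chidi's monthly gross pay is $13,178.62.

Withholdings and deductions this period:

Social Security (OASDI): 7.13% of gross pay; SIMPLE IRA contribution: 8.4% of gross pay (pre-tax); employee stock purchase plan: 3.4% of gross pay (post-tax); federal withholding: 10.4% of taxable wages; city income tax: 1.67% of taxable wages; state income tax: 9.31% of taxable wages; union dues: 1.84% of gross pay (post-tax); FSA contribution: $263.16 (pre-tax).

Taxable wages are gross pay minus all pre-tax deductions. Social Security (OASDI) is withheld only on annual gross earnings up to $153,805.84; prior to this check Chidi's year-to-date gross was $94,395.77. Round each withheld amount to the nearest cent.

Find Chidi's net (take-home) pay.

SIMPLE IRA contribution: $13,178.62 × 0.084 = $1,107.00
FSA contribution: $263.16
Pre-tax total = $1,107.00 + $263.16 = $1,370.16
Taxable wages = $13,178.62 − $1,370.16 = $11,808.46
Federal withholding: $11,808.46 × 0.104 = $1,228.08
City income tax: $11,808.46 × 0.0167 = $197.20
State income tax: $11,808.46 × 0.0931 = $1,099.37
Social Security (OASDI): cap not yet reached, full $13,178.62 is subject → $13,178.62 × 0.0713 = $939.64
Union dues: $13,178.62 × 0.0184 = $242.49
Employee stock purchase plan: $13,178.62 × 0.034 = $448.07
Total deductions = $1,107.00 + $263.16 + $1,228.08 + $197.20 + $1,099.37 + $939.64 + $242.49 + $448.07 = $5,525.01
Net pay = $13,178.62 − $5,525.01 = $7,653.61

$7,653.61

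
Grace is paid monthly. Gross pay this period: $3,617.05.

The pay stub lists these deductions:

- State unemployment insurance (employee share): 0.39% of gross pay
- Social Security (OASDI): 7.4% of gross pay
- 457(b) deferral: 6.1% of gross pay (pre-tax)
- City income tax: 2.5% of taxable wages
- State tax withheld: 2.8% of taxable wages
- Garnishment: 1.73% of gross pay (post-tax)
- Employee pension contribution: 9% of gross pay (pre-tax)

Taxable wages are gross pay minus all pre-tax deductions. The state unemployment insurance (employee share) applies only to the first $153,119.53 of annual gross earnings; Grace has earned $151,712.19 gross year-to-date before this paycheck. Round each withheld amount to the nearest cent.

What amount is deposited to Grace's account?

$2,572.41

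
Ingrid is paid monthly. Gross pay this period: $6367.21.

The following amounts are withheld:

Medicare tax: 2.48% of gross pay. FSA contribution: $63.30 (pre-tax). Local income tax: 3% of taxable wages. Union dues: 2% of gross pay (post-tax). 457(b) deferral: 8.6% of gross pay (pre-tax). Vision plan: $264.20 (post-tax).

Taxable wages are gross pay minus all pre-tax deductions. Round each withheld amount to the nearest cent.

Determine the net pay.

457(b) deferral: $6367.21 × 0.086 = $547.58
FSA contribution: $63.30
Pre-tax total = $547.58 + $63.30 = $610.88
Taxable wages = $6367.21 − $610.88 = $5756.33
Local income tax: $5756.33 × 0.03 = $172.69
Medicare tax: $6367.21 × 0.0248 = $157.91
Union dues: $6367.21 × 0.02 = $127.34
Vision plan: $264.20
Total deductions = $547.58 + $63.30 + $172.69 + $157.91 + $127.34 + $264.20 = $1333.02
Net pay = $6367.21 − $1333.02 = $5034.19

$5034.19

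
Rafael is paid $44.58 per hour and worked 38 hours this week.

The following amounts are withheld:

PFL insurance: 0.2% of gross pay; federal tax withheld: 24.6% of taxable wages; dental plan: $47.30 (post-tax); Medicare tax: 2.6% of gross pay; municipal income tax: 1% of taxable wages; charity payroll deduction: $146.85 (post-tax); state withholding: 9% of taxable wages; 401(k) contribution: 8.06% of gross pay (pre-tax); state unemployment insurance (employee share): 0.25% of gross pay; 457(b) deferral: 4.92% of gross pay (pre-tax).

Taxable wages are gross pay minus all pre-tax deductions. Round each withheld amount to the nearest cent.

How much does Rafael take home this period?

$718.27

Gross pay: 38 × $44.58 = $1,694.04
401(k) contribution: $1,694.04 × 0.0806 = $136.54
457(b) deferral: $1,694.04 × 0.0492 = $83.35
Pre-tax total = $136.54 + $83.35 = $219.89
Taxable wages = $1,694.04 − $219.89 = $1,474.15
State withholding: $1,474.15 × 0.09 = $132.67
Municipal income tax: $1,474.15 × 0.01 = $14.74
Federal tax withheld: $1,474.15 × 0.246 = $362.64
PFL insurance: $1,694.04 × 0.002 = $3.39
Medicare tax: $1,694.04 × 0.026 = $44.05
State unemployment insurance (employee share): $1,694.04 × 0.0025 = $4.24
Dental plan: $47.30
Charity payroll deduction: $146.85
Total deductions = $136.54 + $83.35 + $132.67 + $14.74 + $362.64 + $3.39 + $44.05 + $4.24 + $47.30 + $146.85 = $975.77
Net pay = $1,694.04 − $975.77 = $718.27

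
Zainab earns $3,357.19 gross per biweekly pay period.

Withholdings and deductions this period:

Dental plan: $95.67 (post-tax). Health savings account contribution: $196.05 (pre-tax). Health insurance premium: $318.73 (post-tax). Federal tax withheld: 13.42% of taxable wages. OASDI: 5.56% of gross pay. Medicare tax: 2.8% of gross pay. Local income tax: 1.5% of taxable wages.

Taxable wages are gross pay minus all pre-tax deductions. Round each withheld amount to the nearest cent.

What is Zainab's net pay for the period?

$1,994.44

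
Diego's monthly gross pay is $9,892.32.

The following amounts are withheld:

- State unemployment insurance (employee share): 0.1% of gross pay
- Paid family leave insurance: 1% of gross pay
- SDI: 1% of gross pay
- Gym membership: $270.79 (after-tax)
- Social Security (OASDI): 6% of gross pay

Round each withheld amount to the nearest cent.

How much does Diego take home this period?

SDI: $9,892.32 × 0.01 = $98.92
State unemployment insurance (employee share): $9,892.32 × 0.001 = $9.89
Social Security (OASDI): $9,892.32 × 0.06 = $593.54
Paid family leave insurance: $9,892.32 × 0.01 = $98.92
Gym membership: $270.79
Total deductions = $98.92 + $9.89 + $593.54 + $98.92 + $270.79 = $1,072.06
Net pay = $9,892.32 − $1,072.06 = $8,820.26

$8,820.26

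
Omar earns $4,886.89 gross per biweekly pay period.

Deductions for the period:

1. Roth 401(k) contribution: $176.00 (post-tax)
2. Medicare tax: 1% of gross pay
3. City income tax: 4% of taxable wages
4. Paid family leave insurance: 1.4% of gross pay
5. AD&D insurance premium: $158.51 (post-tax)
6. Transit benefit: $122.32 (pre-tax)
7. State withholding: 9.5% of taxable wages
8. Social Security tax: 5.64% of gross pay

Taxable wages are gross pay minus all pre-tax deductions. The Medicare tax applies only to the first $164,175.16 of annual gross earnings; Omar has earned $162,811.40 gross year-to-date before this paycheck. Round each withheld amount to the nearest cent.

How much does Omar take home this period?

Transit benefit: $122.32
Taxable wages = $4,886.89 − $122.32 = $4,764.57
City income tax: $4,764.57 × 0.04 = $190.58
State withholding: $4,764.57 × 0.095 = $452.63
Social Security tax: $4,886.89 × 0.0564 = $275.62
Medicare tax: only $164,175.16 − $162,811.40 = $1,363.76 of this check is subject → $1,363.76 × 0.01 = $13.64
Paid family leave insurance: $4,886.89 × 0.014 = $68.42
AD&D insurance premium: $158.51
Roth 401(k) contribution: $176.00
Total deductions = $122.32 + $190.58 + $452.63 + $275.62 + $13.64 + $68.42 + $158.51 + $176.00 = $1,457.72
Net pay = $4,886.89 − $1,457.72 = $3,429.17

$3,429.17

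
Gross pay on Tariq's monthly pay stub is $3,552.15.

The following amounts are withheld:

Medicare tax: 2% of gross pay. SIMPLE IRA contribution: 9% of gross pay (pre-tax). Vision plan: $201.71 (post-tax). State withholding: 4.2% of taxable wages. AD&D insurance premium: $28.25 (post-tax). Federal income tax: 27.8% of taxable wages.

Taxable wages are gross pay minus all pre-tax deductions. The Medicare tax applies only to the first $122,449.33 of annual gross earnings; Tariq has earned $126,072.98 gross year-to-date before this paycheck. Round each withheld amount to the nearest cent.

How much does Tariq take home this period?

$1,968.12

SIMPLE IRA contribution: $3,552.15 × 0.09 = $319.69
Taxable wages = $3,552.15 − $319.69 = $3,232.46
State withholding: $3,232.46 × 0.042 = $135.76
Federal income tax: $3,232.46 × 0.278 = $898.62
Medicare tax: annual cap $122,449.33 already reached (YTD $126,072.98), so $0.00
AD&D insurance premium: $28.25
Vision plan: $201.71
Total deductions = $319.69 + $135.76 + $898.62 + $0.00 + $28.25 + $201.71 = $1,584.03
Net pay = $3,552.15 − $1,584.03 = $1,968.12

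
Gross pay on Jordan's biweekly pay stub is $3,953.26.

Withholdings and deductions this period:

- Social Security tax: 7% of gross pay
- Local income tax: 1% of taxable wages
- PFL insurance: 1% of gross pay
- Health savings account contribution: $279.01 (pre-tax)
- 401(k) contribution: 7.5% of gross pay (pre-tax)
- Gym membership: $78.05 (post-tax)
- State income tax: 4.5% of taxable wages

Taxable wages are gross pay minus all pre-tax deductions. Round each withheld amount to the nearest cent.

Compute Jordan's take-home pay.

$2,797.67

401(k) contribution: $3,953.26 × 0.075 = $296.49
Health savings account contribution: $279.01
Pre-tax total = $296.49 + $279.01 = $575.50
Taxable wages = $3,953.26 − $575.50 = $3,377.76
State income tax: $3,377.76 × 0.045 = $152.00
Local income tax: $3,377.76 × 0.01 = $33.78
PFL insurance: $3,953.26 × 0.01 = $39.53
Social Security tax: $3,953.26 × 0.07 = $276.73
Gym membership: $78.05
Total deductions = $296.49 + $279.01 + $152.00 + $33.78 + $39.53 + $276.73 + $78.05 = $1,155.59
Net pay = $3,953.26 − $1,155.59 = $2,797.67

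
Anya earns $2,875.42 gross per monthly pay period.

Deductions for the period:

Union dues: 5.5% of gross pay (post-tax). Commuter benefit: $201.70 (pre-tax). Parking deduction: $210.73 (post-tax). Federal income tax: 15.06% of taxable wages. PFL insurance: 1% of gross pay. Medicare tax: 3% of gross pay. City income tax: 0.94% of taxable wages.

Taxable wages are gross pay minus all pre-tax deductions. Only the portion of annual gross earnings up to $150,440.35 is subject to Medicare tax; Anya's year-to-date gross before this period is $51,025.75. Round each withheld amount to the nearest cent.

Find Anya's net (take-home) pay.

Commuter benefit: $201.70
Taxable wages = $2,875.42 − $201.70 = $2,673.72
City income tax: $2,673.72 × 0.0094 = $25.13
Federal income tax: $2,673.72 × 0.1506 = $402.66
Medicare tax: cap not yet reached, full $2,875.42 is subject → $2,875.42 × 0.03 = $86.26
PFL insurance: $2,875.42 × 0.01 = $28.75
Union dues: $2,875.42 × 0.055 = $158.15
Parking deduction: $210.73
Total deductions = $201.70 + $25.13 + $402.66 + $86.26 + $28.75 + $158.15 + $210.73 = $1,113.38
Net pay = $2,875.42 − $1,113.38 = $1,762.04

$1,762.04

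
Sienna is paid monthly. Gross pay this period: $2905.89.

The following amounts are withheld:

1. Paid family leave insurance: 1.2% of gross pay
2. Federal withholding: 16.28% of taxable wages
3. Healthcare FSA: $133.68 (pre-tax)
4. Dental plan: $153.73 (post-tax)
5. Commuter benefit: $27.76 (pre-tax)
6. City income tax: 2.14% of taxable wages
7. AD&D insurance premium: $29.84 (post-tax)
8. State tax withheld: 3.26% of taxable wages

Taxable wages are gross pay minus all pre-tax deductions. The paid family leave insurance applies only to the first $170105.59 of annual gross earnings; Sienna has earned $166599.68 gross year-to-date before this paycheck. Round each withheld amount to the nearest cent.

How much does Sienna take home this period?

$1931.01

Healthcare FSA: $133.68
Commuter benefit: $27.76
Pre-tax total = $133.68 + $27.76 = $161.44
Taxable wages = $2905.89 − $161.44 = $2744.45
State tax withheld: $2744.45 × 0.0326 = $89.47
City income tax: $2744.45 × 0.0214 = $58.73
Federal withholding: $2744.45 × 0.1628 = $446.80
Paid family leave insurance: cap not yet reached, full $2905.89 is subject → $2905.89 × 0.012 = $34.87
Dental plan: $153.73
AD&D insurance premium: $29.84
Total deductions = $133.68 + $27.76 + $89.47 + $58.73 + $446.80 + $34.87 + $153.73 + $29.84 = $974.88
Net pay = $2905.89 − $974.88 = $1931.01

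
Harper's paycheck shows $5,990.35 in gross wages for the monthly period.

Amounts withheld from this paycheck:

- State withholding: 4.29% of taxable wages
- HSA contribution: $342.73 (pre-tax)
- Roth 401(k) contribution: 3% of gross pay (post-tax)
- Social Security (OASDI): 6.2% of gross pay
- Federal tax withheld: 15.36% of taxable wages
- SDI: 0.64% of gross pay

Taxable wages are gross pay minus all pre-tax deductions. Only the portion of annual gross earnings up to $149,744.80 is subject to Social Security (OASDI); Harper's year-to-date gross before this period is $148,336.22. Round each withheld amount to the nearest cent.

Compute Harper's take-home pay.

HSA contribution: $342.73
Taxable wages = $5,990.35 − $342.73 = $5,647.62
Federal tax withheld: $5,647.62 × 0.1536 = $867.47
State withholding: $5,647.62 × 0.0429 = $242.28
SDI: $5,990.35 × 0.0064 = $38.34
Social Security (OASDI): only $149,744.80 − $148,336.22 = $1,408.58 of this check is subject → $1,408.58 × 0.062 = $87.33
Roth 401(k) contribution: $5,990.35 × 0.03 = $179.71
Total deductions = $342.73 + $867.47 + $242.28 + $38.34 + $87.33 + $179.71 = $1,757.86
Net pay = $5,990.35 − $1,757.86 = $4,232.49

$4,232.49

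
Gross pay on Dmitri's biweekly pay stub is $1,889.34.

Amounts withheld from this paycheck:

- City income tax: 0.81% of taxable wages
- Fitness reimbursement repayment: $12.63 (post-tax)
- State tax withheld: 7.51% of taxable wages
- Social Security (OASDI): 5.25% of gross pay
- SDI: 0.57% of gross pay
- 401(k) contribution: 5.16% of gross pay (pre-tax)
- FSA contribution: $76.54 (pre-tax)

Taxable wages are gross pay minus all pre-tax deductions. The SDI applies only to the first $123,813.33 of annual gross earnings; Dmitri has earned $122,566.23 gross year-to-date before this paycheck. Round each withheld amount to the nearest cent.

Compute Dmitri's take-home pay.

$1,453.67

401(k) contribution: $1,889.34 × 0.0516 = $97.49
FSA contribution: $76.54
Pre-tax total = $97.49 + $76.54 = $174.03
Taxable wages = $1,889.34 − $174.03 = $1,715.31
State tax withheld: $1,715.31 × 0.0751 = $128.82
City income tax: $1,715.31 × 0.0081 = $13.89
Social Security (OASDI): $1,889.34 × 0.0525 = $99.19
SDI: only $123,813.33 − $122,566.23 = $1,247.10 of this check is subject → $1,247.10 × 0.0057 = $7.11
Fitness reimbursement repayment: $12.63
Total deductions = $97.49 + $76.54 + $128.82 + $13.89 + $99.19 + $7.11 + $12.63 = $435.67
Net pay = $1,889.34 − $435.67 = $1,453.67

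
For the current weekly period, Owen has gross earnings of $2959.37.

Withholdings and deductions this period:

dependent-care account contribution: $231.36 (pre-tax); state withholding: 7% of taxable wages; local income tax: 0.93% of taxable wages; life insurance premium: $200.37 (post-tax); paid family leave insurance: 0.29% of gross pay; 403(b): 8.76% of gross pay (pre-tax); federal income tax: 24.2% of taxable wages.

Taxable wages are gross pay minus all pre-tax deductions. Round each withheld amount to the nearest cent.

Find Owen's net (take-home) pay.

Dependent-care account contribution: $231.36
403(b): $2959.37 × 0.0876 = $259.24
Pre-tax total = $231.36 + $259.24 = $490.60
Taxable wages = $2959.37 − $490.60 = $2468.77
State withholding: $2468.77 × 0.07 = $172.81
Federal income tax: $2468.77 × 0.242 = $597.44
Local income tax: $2468.77 × 0.0093 = $22.96
Paid family leave insurance: $2959.37 × 0.0029 = $8.58
Life insurance premium: $200.37
Total deductions = $231.36 + $259.24 + $172.81 + $597.44 + $22.96 + $8.58 + $200.37 = $1492.76
Net pay = $2959.37 − $1492.76 = $1466.61

$1466.61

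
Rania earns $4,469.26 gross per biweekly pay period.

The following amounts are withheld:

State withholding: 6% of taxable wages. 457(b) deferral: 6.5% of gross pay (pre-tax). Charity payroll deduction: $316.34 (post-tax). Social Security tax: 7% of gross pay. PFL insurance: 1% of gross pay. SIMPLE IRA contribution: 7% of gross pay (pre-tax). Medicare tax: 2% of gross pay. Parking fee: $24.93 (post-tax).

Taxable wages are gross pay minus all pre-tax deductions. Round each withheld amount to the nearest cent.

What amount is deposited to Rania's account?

SIMPLE IRA contribution: $4,469.26 × 0.07 = $312.85
457(b) deferral: $4,469.26 × 0.065 = $290.50
Pre-tax total = $312.85 + $290.50 = $603.35
Taxable wages = $4,469.26 − $603.35 = $3,865.91
State withholding: $3,865.91 × 0.06 = $231.95
Medicare tax: $4,469.26 × 0.02 = $89.39
Social Security tax: $4,469.26 × 0.07 = $312.85
PFL insurance: $4,469.26 × 0.01 = $44.69
Parking fee: $24.93
Charity payroll deduction: $316.34
Total deductions = $312.85 + $290.50 + $231.95 + $89.39 + $312.85 + $44.69 + $24.93 + $316.34 = $1,623.50
Net pay = $4,469.26 − $1,623.50 = $2,845.76

$2,845.76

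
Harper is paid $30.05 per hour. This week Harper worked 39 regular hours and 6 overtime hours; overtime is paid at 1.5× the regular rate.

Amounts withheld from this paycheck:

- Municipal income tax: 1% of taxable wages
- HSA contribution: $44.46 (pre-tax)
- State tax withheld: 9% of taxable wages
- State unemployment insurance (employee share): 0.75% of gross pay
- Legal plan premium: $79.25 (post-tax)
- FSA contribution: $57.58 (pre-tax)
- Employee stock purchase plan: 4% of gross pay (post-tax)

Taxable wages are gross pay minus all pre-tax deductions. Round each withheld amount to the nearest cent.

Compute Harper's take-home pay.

Regular pay: 39 × $30.05 = $1,171.95
Overtime pay: 6 × $30.05 × 1.5 = $270.45
Gross pay = $1,171.95 + $270.45 = $1,442.40
FSA contribution: $57.58
HSA contribution: $44.46
Pre-tax total = $57.58 + $44.46 = $102.04
Taxable wages = $1,442.40 − $102.04 = $1,340.36
State tax withheld: $1,340.36 × 0.09 = $120.63
Municipal income tax: $1,340.36 × 0.01 = $13.40
State unemployment insurance (employee share): $1,442.40 × 0.0075 = $10.82
Legal plan premium: $79.25
Employee stock purchase plan: $1,442.40 × 0.04 = $57.70
Total deductions = $57.58 + $44.46 + $120.63 + $13.40 + $10.82 + $79.25 + $57.70 = $383.84
Net pay = $1,442.40 − $383.84 = $1,058.56

$1,058.56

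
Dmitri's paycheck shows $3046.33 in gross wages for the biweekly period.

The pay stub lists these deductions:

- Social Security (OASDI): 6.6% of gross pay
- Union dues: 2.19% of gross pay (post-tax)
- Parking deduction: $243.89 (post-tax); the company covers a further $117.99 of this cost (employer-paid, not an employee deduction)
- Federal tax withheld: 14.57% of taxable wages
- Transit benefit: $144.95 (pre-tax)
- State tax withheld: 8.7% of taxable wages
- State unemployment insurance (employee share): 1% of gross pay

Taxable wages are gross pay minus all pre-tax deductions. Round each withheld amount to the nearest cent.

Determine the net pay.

Transit benefit: $144.95
Taxable wages = $3046.33 − $144.95 = $2901.38
Federal tax withheld: $2901.38 × 0.1457 = $422.73
State tax withheld: $2901.38 × 0.087 = $252.42
State unemployment insurance (employee share): $3046.33 × 0.01 = $30.46
Social Security (OASDI): $3046.33 × 0.066 = $201.06
Union dues: $3046.33 × 0.0219 = $66.71
Parking deduction: $243.89
(Employer's $117.99 toward parking deduction is not withheld from the employee.)
Total deductions = $144.95 + $422.73 + $252.42 + $30.46 + $201.06 + $66.71 + $243.89 = $1362.22
Net pay = $3046.33 − $1362.22 = $1684.11

$1684.11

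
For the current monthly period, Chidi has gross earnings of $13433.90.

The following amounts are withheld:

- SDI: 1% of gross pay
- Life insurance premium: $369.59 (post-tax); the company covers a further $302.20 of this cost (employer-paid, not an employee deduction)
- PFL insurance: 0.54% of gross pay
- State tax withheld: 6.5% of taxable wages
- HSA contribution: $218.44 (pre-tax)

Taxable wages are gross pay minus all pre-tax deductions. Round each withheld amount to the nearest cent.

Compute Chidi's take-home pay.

$11779.99

HSA contribution: $218.44
Taxable wages = $13433.90 − $218.44 = $13215.46
State tax withheld: $13215.46 × 0.065 = $859.00
SDI: $13433.90 × 0.01 = $134.34
PFL insurance: $13433.90 × 0.0054 = $72.54
Life insurance premium: $369.59
(Employer's $302.20 toward life insurance premium is not withheld from the employee.)
Total deductions = $218.44 + $859.00 + $134.34 + $72.54 + $369.59 = $1653.91
Net pay = $13433.90 − $1653.91 = $11779.99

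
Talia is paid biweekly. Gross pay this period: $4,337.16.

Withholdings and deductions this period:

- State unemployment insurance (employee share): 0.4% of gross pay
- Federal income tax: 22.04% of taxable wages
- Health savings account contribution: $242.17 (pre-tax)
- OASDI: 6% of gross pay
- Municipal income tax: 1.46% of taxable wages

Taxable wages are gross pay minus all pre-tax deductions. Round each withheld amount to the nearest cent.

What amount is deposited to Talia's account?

$2,855.08

Health savings account contribution: $242.17
Taxable wages = $4,337.16 − $242.17 = $4,094.99
Federal income tax: $4,094.99 × 0.2204 = $902.54
Municipal income tax: $4,094.99 × 0.0146 = $59.79
OASDI: $4,337.16 × 0.06 = $260.23
State unemployment insurance (employee share): $4,337.16 × 0.004 = $17.35
Total deductions = $242.17 + $902.54 + $59.79 + $260.23 + $17.35 = $1,482.08
Net pay = $4,337.16 − $1,482.08 = $2,855.08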